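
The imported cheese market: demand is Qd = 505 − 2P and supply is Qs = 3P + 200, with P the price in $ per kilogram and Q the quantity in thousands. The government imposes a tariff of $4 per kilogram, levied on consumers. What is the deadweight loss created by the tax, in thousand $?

Without the tax, 505 − 2P = 3P + 200 gives 5P = 305, so P* = $61 and Q* = 383.
With the tax collected from consumers, demand (in seller-price terms) shifts: Qd = 505 − 2(P + 4).
New equilibrium: consumers pay $63.4, sellers receive $59.4, Q = 378.2. (Wedge: Pb − Ps = 4.)
Quantity falls by |ΔQ| = |383 − 378.2| = 4.8.
DWL = ½ · t · |ΔQ| = ½ · 4 · 4.8 = $9.6.

Deadweight loss = $9.6 thousand.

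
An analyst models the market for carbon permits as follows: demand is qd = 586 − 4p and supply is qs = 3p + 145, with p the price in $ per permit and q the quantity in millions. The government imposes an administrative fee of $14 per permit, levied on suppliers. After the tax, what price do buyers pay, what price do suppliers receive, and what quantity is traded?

Buyers pay $69; suppliers receive $55; quantity = 310.

Before the tax: set 586 − 4p = 3p + 145 → p* = $63, q* = 334.
With the tax collected from suppliers, supply shifts: qs = 3(p − 14) + 145.
New equilibrium: buyers pay $69, suppliers receive $55, q = 310. (Wedge: pb − ps = 14.)
The less price-elastic side of the market bears the larger share of a per-unit tax.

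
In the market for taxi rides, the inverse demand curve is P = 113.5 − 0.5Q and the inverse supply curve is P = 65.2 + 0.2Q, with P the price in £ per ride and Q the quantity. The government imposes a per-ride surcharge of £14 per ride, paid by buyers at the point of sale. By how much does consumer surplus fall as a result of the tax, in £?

Rewrite in direct form: Qd = 227 − 2P and Qs = 5P − 326.
Without the tax, 227 − 2P = 5P − 326 gives 7P = 553, so P* = £79 and Q* = 69.
With the tax collected from buyers, demand (in seller-price terms) shifts: Qd = 227 − 2(P + 14).
New equilibrium: buyers pay £89, suppliers receive £75, Q = 49. (Wedge: Pb − Ps = 14.)
ΔCS is the trapezoid between Q = 49 and Q = 69 of height £10: ½ · (69 + 49) · 10 = £590.

Consumer surplus falls by £590.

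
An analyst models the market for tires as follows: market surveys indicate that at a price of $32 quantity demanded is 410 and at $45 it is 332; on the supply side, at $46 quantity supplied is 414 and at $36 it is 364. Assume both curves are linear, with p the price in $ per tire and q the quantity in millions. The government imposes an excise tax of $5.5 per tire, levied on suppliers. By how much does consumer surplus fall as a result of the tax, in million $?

Consumer surplus falls by $916.25 million.

Demand slope: (332 − 410)/(45 − 32) = -6, so qd = 602 − 6p.
Supply slope: (364 − 414)/(36 − 46) = 5, so qs = 5p + 184.
Without the tax, 602 − 6p = 5p + 184 gives 11p = 418, so p* = $38 and q* = 374.
With the tax collected from suppliers, supply shifts: qs = 5(p − 5.5) + 184.
New equilibrium: consumers pay $40.5, suppliers receive $35, q = 359. (Wedge: pb − ps = 5.5.)
ΔCS is the trapezoid between Q = 359 and Q = 374 of height $2.5: ½ · (374 + 359) · 2.5 = $916.25.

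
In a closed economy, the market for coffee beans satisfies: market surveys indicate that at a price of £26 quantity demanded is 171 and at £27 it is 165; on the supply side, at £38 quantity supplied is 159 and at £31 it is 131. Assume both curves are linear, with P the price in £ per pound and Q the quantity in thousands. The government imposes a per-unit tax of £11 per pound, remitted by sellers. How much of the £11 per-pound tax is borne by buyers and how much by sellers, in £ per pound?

Buyers bear £4.4 per pound; sellers bear £6.6 per pound.

Demand slope: (165 − 171)/(27 − 26) = -6, so Qd = 327 − 6P.
Supply slope: (131 − 159)/(31 − 38) = 4, so Qs = 4P + 7.
Without the tax, 327 − 6P = 4P + 7 gives 10P = 320, so P* = £32 and Q* = 135.
With the tax collected from sellers, supply shifts: Qs = 4(P − 11) + 7.
Solving gives Q = 108.6 with buyers paying £36.4 and sellers receiving £25.4 (the £11 wedge).
Burden on buyers: £4.4; on sellers: £6.6. (They sum to £11.)
The less price-elastic side of the market bears the larger share of a per-unit tax.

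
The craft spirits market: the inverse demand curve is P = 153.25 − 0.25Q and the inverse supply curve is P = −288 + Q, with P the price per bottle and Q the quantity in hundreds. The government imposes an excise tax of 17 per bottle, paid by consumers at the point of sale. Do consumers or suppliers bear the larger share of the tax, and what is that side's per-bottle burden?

Suppliers bear the larger share: 13.6 per bottle.

Rewrite in direct form: Qd = 613 − 4P and Qs = P + 288.
Before the tax: set 613 − 4P = P + 288 → P* = 65, Q* = 353.
With the tax collected from consumers, demand (in seller-price terms) shifts: Qd = 613 − 4(P + 17).
New equilibrium: consumers pay 68.4, suppliers receive 51.4, Q = 339.4. (Wedge: Pb − Ps = 17.)
Per-bottle burden: consumers 3.4, suppliers 13.6.
Suppliers take the larger share because supply is less price-elastic here (demand slope 4 vs supply slope 1).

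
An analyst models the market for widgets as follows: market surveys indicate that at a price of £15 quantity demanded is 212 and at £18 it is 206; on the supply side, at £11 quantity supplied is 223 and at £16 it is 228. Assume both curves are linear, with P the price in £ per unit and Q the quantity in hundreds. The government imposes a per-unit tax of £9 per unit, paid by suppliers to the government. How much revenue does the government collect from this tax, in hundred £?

Tax revenue = £1944 hundred.

Demand slope: (206 − 212)/(18 − 15) = -2, so Qd = 242 − 2P.
Supply slope: (228 − 223)/(16 − 11) = 1, so Qs = P + 212.
Before the tax: set 242 − 2P = P + 212 → P* = £10, Q* = 222.
With the tax collected from suppliers, supply shifts: Qs = (P − 9) + 212.
Solving gives Q = 216 with buyers paying £13 and suppliers receiving £4 (the £9 wedge).
Revenue = t · Q = 9 · 216 = £1944.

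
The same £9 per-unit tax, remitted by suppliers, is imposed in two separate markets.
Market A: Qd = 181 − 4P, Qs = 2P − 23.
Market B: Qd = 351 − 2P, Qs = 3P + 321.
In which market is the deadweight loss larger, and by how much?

Market A, by £5.4.

Market A: pre-tax P* = £34, Q* = 45; post-tax Q = 33; deadweight loss = £54.
Market B: pre-tax P* = £6, Q* = 339; post-tax Q = 328.2; deadweight loss = £48.6.
Difference: £54 vs £48.6 → market A is larger by £5.4.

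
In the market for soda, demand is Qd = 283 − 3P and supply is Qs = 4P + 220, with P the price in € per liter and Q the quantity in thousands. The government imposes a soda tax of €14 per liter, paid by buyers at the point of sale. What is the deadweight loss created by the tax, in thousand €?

Before the tax: set 283 − 3P = 4P + 220 → P* = €9, Q* = 256.
With the tax collected from buyers, demand (in seller-price terms) shifts: Qd = 283 − 3(P + 14).
New equilibrium: buyers pay €17, sellers receive €3, Q = 232. (Wedge: Pb − Ps = 14.)
Quantity falls by |ΔQ| = |256 − 232| = 24.
DWL = ½ · t · |ΔQ| = ½ · 14 · 24 = €168.

Deadweight loss = €168 thousand.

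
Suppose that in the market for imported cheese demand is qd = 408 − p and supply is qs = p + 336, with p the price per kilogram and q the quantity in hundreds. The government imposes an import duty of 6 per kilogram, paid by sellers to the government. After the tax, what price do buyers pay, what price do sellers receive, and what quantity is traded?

Without the tax, 408 − p = p + 336 gives 2p = 72, so p* = 36 and q* = 372.
With the tax collected from sellers, supply shifts: qs = (p − 6) + 336.
New equilibrium: buyers pay 39, sellers receive 33, q = 369. (Wedge: pb − ps = 6.)
The less price-elastic side of the market bears the larger share of a per-unit tax.

Buyers pay 39; sellers receive 33; quantity = 369.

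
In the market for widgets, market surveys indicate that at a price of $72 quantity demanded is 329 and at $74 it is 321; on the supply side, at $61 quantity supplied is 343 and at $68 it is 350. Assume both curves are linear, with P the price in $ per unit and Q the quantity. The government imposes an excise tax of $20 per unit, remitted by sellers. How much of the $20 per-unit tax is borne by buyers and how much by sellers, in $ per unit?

Demand slope: (321 − 329)/(74 − 72) = -4, so Qd = 617 − 4P.
Supply slope: (350 − 343)/(68 − 61) = 1, so Qs = P + 282.
Before the tax: set 617 − 4P = P + 282 → P* = $67, Q* = 349.
With the tax collected from sellers, supply shifts: Qs = (P − 20) + 282.
New equilibrium: buyers pay $71, sellers receive $51, Q = 333. (Wedge: Pb − Ps = 20.)
Burden on buyers: $4; on sellers: $16. (They sum to $20.)
The less price-elastic side of the market bears the larger share of a per-unit tax.

Buyers bear $4 per unit; sellers bear $16 per unit.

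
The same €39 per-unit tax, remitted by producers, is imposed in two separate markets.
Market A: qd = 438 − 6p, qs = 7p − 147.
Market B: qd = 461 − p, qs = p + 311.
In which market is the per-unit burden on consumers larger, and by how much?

Market A: pre-tax p* = €45, q* = 168; post-tax q = 42; per-unit burden on consumers = €21.
Market B: pre-tax p* = €75, q* = 386; post-tax q = 366.5; per-unit burden on consumers = €19.5.
Difference: €21 vs €19.5 → market A is larger by €1.5.

Market A, by €1.5.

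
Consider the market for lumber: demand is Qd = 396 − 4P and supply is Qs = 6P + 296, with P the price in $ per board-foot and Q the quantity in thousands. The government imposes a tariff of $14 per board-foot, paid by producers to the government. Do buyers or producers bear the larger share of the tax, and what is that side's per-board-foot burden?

Buyers bear the larger share: $8.4 per board-foot.

Before the tax: set 396 − 4P = 6P + 296 → P* = $10, Q* = 356.
With the tax collected from producers, supply shifts: Qs = 6(P − 14) + 296.
New equilibrium: buyers pay $18.4, producers receive $4.4, Q = 322.4. (Wedge: Pb − Ps = 14.)
Per-board-foot burden: buyers $8.4, producers $5.6.
Buyers take the larger share because demand is less price-elastic here (demand slope 4 vs supply slope 6).
The less price-elastic side of the market bears the larger share of a per-unit tax.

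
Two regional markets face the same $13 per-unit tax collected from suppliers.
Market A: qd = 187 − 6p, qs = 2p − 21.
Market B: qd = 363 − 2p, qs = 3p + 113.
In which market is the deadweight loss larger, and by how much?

Market A: pre-tax p* = $26, q* = 31; post-tax q = 11.5; deadweight loss = $126.75.
Market B: pre-tax p* = $50, q* = 263; post-tax q = 247.4; deadweight loss = $101.4.
Difference: $126.75 vs $101.4 → market A is larger by $25.35.

Market A, by $25.35.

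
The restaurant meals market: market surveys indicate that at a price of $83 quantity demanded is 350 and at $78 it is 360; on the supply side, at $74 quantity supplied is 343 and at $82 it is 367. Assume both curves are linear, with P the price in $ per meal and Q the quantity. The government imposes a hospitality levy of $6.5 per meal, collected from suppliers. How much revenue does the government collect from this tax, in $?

Demand slope: (360 − 350)/(78 − 83) = -2, so Qd = 516 − 2P.
Supply slope: (367 − 343)/(82 − 74) = 3, so Qs = 3P + 121.
Without the tax, 516 − 2P = 3P + 121 gives 5P = 395, so P* = $79 and Q* = 358.
With the tax collected from suppliers, supply shifts: Qs = 3(P − 6.5) + 121.
New equilibrium: consumers pay $82.9, suppliers receive $76.4, Q = 350.2. (Wedge: Pb − Ps = 6.5.)
Revenue = t · Q = 6.5 · 350.2 = $2276.3.

Tax revenue = $2276.3.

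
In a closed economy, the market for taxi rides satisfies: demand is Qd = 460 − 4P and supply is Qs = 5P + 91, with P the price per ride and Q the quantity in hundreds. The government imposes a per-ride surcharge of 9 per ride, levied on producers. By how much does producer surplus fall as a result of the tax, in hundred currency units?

Producer surplus falls by 1144 hundred.

Without the tax, 460 − 4P = 5P + 91 gives 9P = 369, so P* = 41 and Q* = 296.
With the tax collected from producers, supply shifts: Qs = 5(P − 9) + 91.
New equilibrium: buyers pay 46, producers receive 37, Q = 276. (Wedge: Pb − Ps = 9.)
ΔPS is the trapezoid between Q = 276 and Q = 296 of height 4: ½ · (296 + 276) · 4 = 1144.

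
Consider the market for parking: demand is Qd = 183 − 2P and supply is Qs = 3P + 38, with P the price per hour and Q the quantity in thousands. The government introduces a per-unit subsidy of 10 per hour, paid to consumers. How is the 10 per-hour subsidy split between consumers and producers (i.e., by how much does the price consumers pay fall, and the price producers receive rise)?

Consumers gain 6 per hour; producers gain 4 per hour.

Without the subsidy, 183 − 2P = 3P + 38 gives 5P = 145, so P* = 29 and Q* = 125.
With a per-unit subsidy paid to consumers, each effectively pays P − 10, so demand becomes Qd = 183 − 2(P − 10).
New equilibrium: consumers pay 23, producers receive 33, Q = 137. (Wedge: Pb − Ps = −10.)
Gain to consumers: 6; to producers: 4. (They sum to 10.)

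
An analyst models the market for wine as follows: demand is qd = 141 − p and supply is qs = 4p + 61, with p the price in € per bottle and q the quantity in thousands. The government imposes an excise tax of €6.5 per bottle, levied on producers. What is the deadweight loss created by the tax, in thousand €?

Before the tax: set 141 − p = 4p + 61 → p* = €16, q* = 125.
With the tax collected from producers, supply shifts: qs = 4(p − 6.5) + 61.
Solving gives q = 119.8 with buyers paying €21.2 and producers receiving €14.7 (the €6.5 wedge).
Quantity falls by |ΔQ| = |125 − 119.8| = 5.2.
DWL = ½ · t · |ΔQ| = ½ · 6.5 · 5.2 = €16.9.

Deadweight loss = €16.9 thousand.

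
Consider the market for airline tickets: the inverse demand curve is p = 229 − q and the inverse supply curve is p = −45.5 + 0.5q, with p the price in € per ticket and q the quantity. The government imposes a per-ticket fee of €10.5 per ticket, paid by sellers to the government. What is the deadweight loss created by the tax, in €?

Inverting to q(p) form: qd = 229 − p; qs = 2p + 91.
Without the tax, 229 − p = 2p + 91 gives 3p = 138, so p* = €46 and q* = 183.
With the tax collected from sellers, supply shifts: qs = 2(p − 10.5) + 91.
Solving gives q = 176 with buyers paying €53 and sellers receiving €42.5 (the €10.5 wedge).
Quantity falls by |ΔQ| = |183 − 176| = 7.
DWL = ½ · t · |ΔQ| = ½ · 10.5 · 7 = €36.75.

Deadweight loss = €36.75.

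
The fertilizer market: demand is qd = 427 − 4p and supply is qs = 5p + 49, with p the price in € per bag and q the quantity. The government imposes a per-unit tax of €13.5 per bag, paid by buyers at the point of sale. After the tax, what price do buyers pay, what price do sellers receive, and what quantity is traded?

Buyers pay €49.5; sellers receive €36; quantity = 229.

Without the tax, 427 − 4p = 5p + 49 gives 9p = 378, so p* = €42 and q* = 259.
With the tax collected from buyers, demand (in seller-price terms) shifts: qd = 427 − 4(p + 13.5).
New equilibrium: buyers pay €49.5, sellers receive €36, q = 229. (Wedge: pb − ps = 13.5.)
The less price-elastic side of the market bears the larger share of a per-unit tax.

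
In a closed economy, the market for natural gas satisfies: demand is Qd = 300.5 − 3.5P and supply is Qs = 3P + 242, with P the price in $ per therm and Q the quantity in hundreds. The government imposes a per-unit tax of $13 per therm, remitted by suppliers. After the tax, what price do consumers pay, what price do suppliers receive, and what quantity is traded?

Consumers pay $15; suppliers receive $2; quantity = 248.

Without the tax, 300.5 − 3.5P = 3P + 242 gives 6.5P = 58.5, so P* = $9 and Q* = 269.
With the tax collected from suppliers, supply shifts: Qs = 3(P − 13) + 242.
Solving gives Q = 248 with consumers paying $15 and suppliers receiving $2 (the $13 wedge).
The less price-elastic side of the market bears the larger share of a per-unit tax.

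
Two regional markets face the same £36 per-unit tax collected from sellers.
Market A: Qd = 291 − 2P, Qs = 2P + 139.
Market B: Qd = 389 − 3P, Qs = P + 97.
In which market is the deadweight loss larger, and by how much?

Market A: pre-tax P* = £38, Q* = 215; post-tax Q = 179; deadweight loss = £648.
Market B: pre-tax P* = £73, Q* = 170; post-tax Q = 143; deadweight loss = £486.
Difference: £648 vs £486 → market A is larger by £162.

Market A, by £162.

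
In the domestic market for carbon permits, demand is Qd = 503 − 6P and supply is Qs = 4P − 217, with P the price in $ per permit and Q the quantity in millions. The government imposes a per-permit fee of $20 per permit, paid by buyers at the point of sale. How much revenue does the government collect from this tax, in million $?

Without the tax, 503 − 6P = 4P − 217 gives 10P = 720, so P* = $72 and Q* = 71.
With the tax collected from buyers, demand (in seller-price terms) shifts: Qd = 503 − 6(P + 20).
Solving gives Q = 23 with buyers paying $80 and producers receiving $60 (the $20 wedge).
Revenue = t · Q = 20 · 23 = $460.

Tax revenue = $460 million.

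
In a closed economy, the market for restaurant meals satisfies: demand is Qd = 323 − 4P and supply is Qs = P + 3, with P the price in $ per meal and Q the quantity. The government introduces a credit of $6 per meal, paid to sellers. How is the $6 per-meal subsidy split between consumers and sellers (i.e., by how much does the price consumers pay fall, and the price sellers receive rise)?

Before the subsidy: set 323 − 4P = P + 3 → P* = $64, Q* = 67.
With a per-unit subsidy paid to sellers, each receives P + 6 per unit sold, so supply becomes Qs = (P + 6) + 3.
New equilibrium: consumers pay $62.8, sellers receive $68.8, Q = 71.8. (Wedge: Pb − Ps = −6.)
Gain to consumers: $1.2; to sellers: $4.8. (They sum to $6.)

Consumers gain $1.2 per meal; sellers gain $4.8 per meal.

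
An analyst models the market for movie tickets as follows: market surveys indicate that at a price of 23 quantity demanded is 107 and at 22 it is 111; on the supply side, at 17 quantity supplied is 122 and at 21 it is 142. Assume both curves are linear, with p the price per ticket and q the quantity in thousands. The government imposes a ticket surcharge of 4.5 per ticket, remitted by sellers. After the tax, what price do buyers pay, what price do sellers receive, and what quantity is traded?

Buyers pay 20.5; sellers receive 16; quantity = 117.

Demand slope: (111 − 107)/(22 − 23) = -4, so qd = 199 − 4p.
Supply slope: (142 − 122)/(21 − 17) = 5, so qs = 5p + 37.
Without the tax, 199 − 4p = 5p + 37 gives 9p = 162, so p* = 18 and q* = 127.
With the tax collected from sellers, supply shifts: qs = 5(p − 4.5) + 37.
Solving gives q = 117 with buyers paying 20.5 and sellers receiving 16 (the 4.5 wedge).
The less price-elastic side of the market bears the larger share of a per-unit tax.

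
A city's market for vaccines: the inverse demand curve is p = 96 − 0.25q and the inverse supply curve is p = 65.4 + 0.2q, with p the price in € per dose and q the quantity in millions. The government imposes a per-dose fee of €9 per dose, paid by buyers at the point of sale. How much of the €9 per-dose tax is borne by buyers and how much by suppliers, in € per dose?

Buyers bear €5 per dose; suppliers bear €4 per dose.

Inverting to q(p) form: qd = 384 − 4p; qs = 5p − 327.
Before the tax: set 384 − 4p = 5p − 327 → p* = €79, q* = 68.
With the tax collected from buyers, demand (in seller-price terms) shifts: qd = 384 − 4(p + 9).
New equilibrium: buyers pay €84, suppliers receive €75, q = 48. (Wedge: pb − ps = 9.)
Burden on buyers: €5; on suppliers: €4. (They sum to €9.)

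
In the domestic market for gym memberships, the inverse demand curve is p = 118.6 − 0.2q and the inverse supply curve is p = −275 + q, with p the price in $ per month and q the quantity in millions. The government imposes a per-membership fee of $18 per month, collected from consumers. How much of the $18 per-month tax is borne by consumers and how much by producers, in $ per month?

Consumers bear $3 per month; producers bear $15 per month.

Rewrite in direct form: qd = 593 − 5p and qs = p + 275.
Without the tax, 593 − 5p = p + 275 gives 6p = 318, so p* = $53 and q* = 328.
With the tax collected from consumers, demand (in seller-price terms) shifts: qd = 593 − 5(p + 18).
Solving gives q = 313 with consumers paying $56 and producers receiving $38 (the $18 wedge).
Burden on consumers: $3; on producers: $15. (They sum to $18.)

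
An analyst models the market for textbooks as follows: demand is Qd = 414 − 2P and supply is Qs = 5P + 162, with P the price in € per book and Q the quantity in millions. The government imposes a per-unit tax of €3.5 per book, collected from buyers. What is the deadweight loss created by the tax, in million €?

Before the tax: set 414 − 2P = 5P + 162 → P* = €36, Q* = 342.
With the tax collected from buyers, demand (in seller-price terms) shifts: Qd = 414 − 2(P + 3.5).
Solving gives Q = 337 with buyers paying €38.5 and sellers receiving €35 (the €3.5 wedge).
Quantity falls by |ΔQ| = |342 − 337| = 5.
DWL = ½ · t · |ΔQ| = ½ · 3.5 · 5 = €8.75.

Deadweight loss = €8.75 million.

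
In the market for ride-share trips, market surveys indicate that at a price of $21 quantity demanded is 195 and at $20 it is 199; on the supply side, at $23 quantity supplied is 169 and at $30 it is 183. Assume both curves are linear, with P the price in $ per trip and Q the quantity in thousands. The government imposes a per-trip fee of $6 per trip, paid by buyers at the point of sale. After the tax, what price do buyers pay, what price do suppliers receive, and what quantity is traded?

Buyers pay $28; suppliers receive $22; quantity = 167.

Demand slope: (199 − 195)/(20 − 21) = -4, so Qd = 279 − 4P.
Supply slope: (183 − 169)/(30 − 23) = 2, so Qs = 2P + 123.
Before the tax: set 279 − 4P = 2P + 123 → P* = $26, Q* = 175.
With the tax collected from buyers, demand (in seller-price terms) shifts: Qd = 279 − 4(P + 6).
Solving gives Q = 167 with buyers paying $28 and suppliers receiving $22 (the $6 wedge).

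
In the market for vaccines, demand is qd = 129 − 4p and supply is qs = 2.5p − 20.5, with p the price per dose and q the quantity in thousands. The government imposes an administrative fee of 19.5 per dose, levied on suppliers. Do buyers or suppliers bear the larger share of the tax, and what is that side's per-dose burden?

Suppliers bear the larger share: 12 per dose.

Without the tax, 129 − 4p = 2.5p − 20.5 gives 6.5p = 149.5, so p* = 23 and q* = 37.
With the tax collected from suppliers, supply shifts: qs = 2.5(p − 19.5) − 20.5.
Solving gives q = 7 with buyers paying 30.5 and suppliers receiving 11 (the 19.5 wedge).
Per-dose burden: buyers 7.5, suppliers 12.
Suppliers take the larger share because supply is less price-elastic here (demand slope 4 vs supply slope 2.5).
The less price-elastic side of the market bears the larger share of a per-unit tax.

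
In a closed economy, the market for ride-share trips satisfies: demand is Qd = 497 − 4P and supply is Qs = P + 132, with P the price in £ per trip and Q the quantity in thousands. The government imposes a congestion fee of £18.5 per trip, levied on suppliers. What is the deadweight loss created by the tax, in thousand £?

Deadweight loss = £136.9 thousand.

Without the tax, 497 − 4P = P + 132 gives 5P = 365, so P* = £73 and Q* = 205.
With the tax collected from suppliers, supply shifts: Qs = (P − 18.5) + 132.
Solving gives Q = 190.2 with consumers paying £76.7 and suppliers receiving £58.2 (the £18.5 wedge).
Quantity falls by |ΔQ| = |205 − 190.2| = 14.8.
DWL = ½ · t · |ΔQ| = ½ · 18.5 · 14.8 = £136.9.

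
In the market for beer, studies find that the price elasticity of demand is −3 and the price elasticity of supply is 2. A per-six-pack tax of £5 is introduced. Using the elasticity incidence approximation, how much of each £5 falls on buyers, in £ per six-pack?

Incidence ratio: buyers' share ≈ εs / (εs + |εd|) = 2 / (2 + 3) = 0.4.
So buyers bear ≈ 0.4 × £5 = £2; suppliers bear £3.

Buyers bear ≈ £2 per six-pack.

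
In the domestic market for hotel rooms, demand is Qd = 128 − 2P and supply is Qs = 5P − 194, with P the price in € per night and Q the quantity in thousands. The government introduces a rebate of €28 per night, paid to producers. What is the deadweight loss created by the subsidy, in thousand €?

Before the subsidy: set 128 − 2P = 5P − 194 → P* = €46, Q* = 36.
With a per-unit subsidy paid to producers, each receives P + 28 per unit sold, so supply becomes Qs = 5(P + 28) − 194.
New equilibrium: buyers pay €26, producers receive €54, Q = 76. (Wedge: Pb − Ps = −28.)
Quantity rises by |ΔQ| = |36 − 76| = 40.
DWL = ½ · t · |ΔQ| = ½ · 28 · 40 = €560.

Deadweight loss = €560 thousand.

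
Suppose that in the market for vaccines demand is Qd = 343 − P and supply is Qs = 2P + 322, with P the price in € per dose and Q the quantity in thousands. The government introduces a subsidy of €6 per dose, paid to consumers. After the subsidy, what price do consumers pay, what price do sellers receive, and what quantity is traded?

Consumers pay €3; sellers receive €9; quantity = 340.

Without the subsidy, 343 − P = 2P + 322 gives 3P = 21, so P* = €7 and Q* = 336.
With a per-unit subsidy paid to consumers, each effectively pays P − 6, so demand becomes Qd = 343 − (P − 6).
New equilibrium: consumers pay €3, sellers receive €9, Q = 340. (Wedge: Pb − Ps = −6.)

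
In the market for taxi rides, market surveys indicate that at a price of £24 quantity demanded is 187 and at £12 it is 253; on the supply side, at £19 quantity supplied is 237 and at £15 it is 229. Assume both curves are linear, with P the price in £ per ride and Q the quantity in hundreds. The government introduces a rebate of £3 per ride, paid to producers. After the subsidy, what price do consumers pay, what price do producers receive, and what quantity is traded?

Demand slope: (253 − 187)/(12 − 24) = -5.5, so Qd = 319 − 5.5P.
Supply slope: (229 − 237)/(15 − 19) = 2, so Qs = 2P + 199.
Before the subsidy: set 319 − 5.5P = 2P + 199 → P* = £16, Q* = 231.
With a per-unit subsidy paid to producers, each receives P + 3 per unit sold, so supply becomes Qs = 2(P + 3) + 199.
New equilibrium: consumers pay £15.2, producers receive £18.2, Q = 235.4. (Wedge: Pb − Ps = −3.)

Consumers pay £15.2; producers receive £18.2; quantity = 235.4.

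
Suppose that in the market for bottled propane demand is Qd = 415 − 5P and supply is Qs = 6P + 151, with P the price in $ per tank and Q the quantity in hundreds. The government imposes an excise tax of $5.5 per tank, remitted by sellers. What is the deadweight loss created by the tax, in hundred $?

Without the tax, 415 − 5P = 6P + 151 gives 11P = 264, so P* = $24 and Q* = 295.
With the tax collected from sellers, supply shifts: Qs = 6(P − 5.5) + 151.
Solving gives Q = 280 with buyers paying $27 and sellers receiving $21.5 (the $5.5 wedge).
Quantity falls by |ΔQ| = |295 − 280| = 15.
DWL = ½ · t · |ΔQ| = ½ · 5.5 · 15 = $41.25.

Deadweight loss = $41.25 hundred.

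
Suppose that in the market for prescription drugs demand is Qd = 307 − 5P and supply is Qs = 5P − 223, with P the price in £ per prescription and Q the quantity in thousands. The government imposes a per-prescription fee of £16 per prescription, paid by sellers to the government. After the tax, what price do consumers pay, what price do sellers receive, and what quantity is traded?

Consumers pay £61; sellers receive £45; quantity = 2.

Before the tax: set 307 − 5P = 5P − 223 → P* = £53, Q* = 42.
With the tax collected from sellers, supply shifts: Qs = 5(P − 16) − 223.
Solving gives Q = 2 with consumers paying £61 and sellers receiving £45 (the £16 wedge).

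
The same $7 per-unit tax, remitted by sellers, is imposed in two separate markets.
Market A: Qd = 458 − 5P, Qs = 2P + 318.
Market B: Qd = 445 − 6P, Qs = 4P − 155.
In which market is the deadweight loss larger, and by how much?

Market B, by $23.8.

Market A: pre-tax P* = $20, Q* = 358; post-tax Q = 348; deadweight loss = $35.
Market B: pre-tax P* = $60, Q* = 85; post-tax Q = 68.2; deadweight loss = $58.8.
Difference: $35 vs $58.8 → market B is larger by $23.8.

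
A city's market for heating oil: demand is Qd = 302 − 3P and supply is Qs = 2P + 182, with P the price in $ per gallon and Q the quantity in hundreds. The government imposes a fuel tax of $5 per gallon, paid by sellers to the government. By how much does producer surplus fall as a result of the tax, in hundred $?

Before the tax: set 302 − 3P = 2P + 182 → P* = $24, Q* = 230.
With the tax collected from sellers, supply shifts: Qs = 2(P − 5) + 182.
New equilibrium: buyers pay $26, sellers receive $21, Q = 224. (Wedge: Pb − Ps = 5.)
ΔPS is the trapezoid between Q = 224 and Q = 230 of height $3: ½ · (230 + 224) · 3 = $681.

Producer surplus falls by $681 hundred.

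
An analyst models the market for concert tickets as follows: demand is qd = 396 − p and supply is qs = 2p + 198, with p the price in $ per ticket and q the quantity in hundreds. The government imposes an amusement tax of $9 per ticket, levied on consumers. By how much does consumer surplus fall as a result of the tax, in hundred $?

Consumer surplus falls by $1962 hundred.

Without the tax, 396 − p = 2p + 198 gives 3p = 198, so p* = $66 and q* = 330.
With the tax collected from consumers, demand (in seller-price terms) shifts: qd = 396 − (p + 9).
New equilibrium: consumers pay $72, producers receive $63, q = 324. (Wedge: pb − ps = 9.)
ΔCS is the trapezoid between Q = 324 and Q = 330 of height $6: ½ · (330 + 324) · 6 = $1962.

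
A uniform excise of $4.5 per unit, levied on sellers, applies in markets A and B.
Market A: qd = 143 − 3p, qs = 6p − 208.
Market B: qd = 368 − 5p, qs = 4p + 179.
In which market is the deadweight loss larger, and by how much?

Market B, by $2.25.

Market A: pre-tax p* = $39, q* = 26; post-tax q = 17; deadweight loss = $20.25.
Market B: pre-tax p* = $21, q* = 263; post-tax q = 253; deadweight loss = $22.5.
Difference: $20.25 vs $22.5 → market B is larger by $2.25.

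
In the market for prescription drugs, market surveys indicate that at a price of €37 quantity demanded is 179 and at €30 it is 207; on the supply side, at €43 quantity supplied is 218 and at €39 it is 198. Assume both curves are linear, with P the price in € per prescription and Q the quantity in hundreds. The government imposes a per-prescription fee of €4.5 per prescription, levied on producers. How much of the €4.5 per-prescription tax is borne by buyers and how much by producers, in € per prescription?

Demand slope: (207 − 179)/(30 − 37) = -4, so Qd = 327 − 4P.
Supply slope: (198 − 218)/(39 − 43) = 5, so Qs = 5P + 3.
Before the tax: set 327 − 4P = 5P + 3 → P* = €36, Q* = 183.
With the tax collected from producers, supply shifts: Qs = 5(P − 4.5) + 3.
Solving gives Q = 173 with buyers paying €38.5 and producers receiving €34 (the €4.5 wedge).
Burden on buyers: €2.5; on producers: €2. (They sum to €4.5.)

Buyers bear €2.5 per prescription; producers bear €2 per prescription.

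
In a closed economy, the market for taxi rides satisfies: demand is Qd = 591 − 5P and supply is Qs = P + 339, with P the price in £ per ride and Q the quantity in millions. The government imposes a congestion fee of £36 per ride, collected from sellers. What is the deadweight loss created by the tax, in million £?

Deadweight loss = £540 million.

Before the tax: set 591 − 5P = P + 339 → P* = £42, Q* = 381.
With the tax collected from sellers, supply shifts: Qs = (P − 36) + 339.
Solving gives Q = 351 with buyers paying £48 and sellers receiving £12 (the £36 wedge).
Quantity falls by |ΔQ| = |381 − 351| = 30.
DWL = ½ · t · |ΔQ| = ½ · 36 · 30 = £540.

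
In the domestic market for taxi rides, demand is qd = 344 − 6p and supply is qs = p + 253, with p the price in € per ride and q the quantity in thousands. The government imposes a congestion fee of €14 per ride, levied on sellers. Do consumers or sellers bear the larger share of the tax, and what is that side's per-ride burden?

Sellers bear the larger share: €12 per ride.

Before the tax: set 344 − 6p = p + 253 → p* = €13, q* = 266.
With the tax collected from sellers, supply shifts: qs = (p − 14) + 253.
New equilibrium: consumers pay €15, sellers receive €1, q = 254. (Wedge: pb − ps = 14.)
Per-ride burden: consumers €2, sellers €12.
Sellers take the larger share because supply is less price-elastic here (demand slope 6 vs supply slope 1).
The less price-elastic side of the market bears the larger share of a per-unit tax.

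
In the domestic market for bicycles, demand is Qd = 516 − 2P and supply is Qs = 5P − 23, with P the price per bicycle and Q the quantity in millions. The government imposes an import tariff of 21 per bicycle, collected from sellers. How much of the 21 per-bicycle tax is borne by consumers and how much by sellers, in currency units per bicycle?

Consumers bear 15 per bicycle; sellers bear 6 per bicycle.

Without the tax, 516 − 2P = 5P − 23 gives 7P = 539, so P* = 77 and Q* = 362.
With the tax collected from sellers, supply shifts: Qs = 5(P − 21) − 23.
Solving gives Q = 332 with consumers paying 92 and sellers receiving 71 (the 21 wedge).
Burden on consumers: 15; on sellers: 6. (They sum to 21.)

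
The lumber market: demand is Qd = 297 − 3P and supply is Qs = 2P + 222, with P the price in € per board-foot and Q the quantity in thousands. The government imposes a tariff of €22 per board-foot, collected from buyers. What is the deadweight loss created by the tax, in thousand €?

Deadweight loss = €290.4 thousand.

Before the tax: set 297 − 3P = 2P + 222 → P* = €15, Q* = 252.
With the tax collected from buyers, demand (in seller-price terms) shifts: Qd = 297 − 3(P + 22).
Solving gives Q = 225.6 with buyers paying €23.8 and sellers receiving €1.8 (the €22 wedge).
Quantity falls by |ΔQ| = |252 − 225.6| = 26.4.
DWL = ½ · t · |ΔQ| = ½ · 22 · 26.4 = €290.4.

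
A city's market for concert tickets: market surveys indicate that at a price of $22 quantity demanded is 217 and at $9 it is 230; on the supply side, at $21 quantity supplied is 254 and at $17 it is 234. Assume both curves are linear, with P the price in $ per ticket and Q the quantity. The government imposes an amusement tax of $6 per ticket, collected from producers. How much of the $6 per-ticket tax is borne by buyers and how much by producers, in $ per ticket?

Demand slope: (230 − 217)/(9 − 22) = -1, so Qd = 239 − P.
Supply slope: (234 − 254)/(17 − 21) = 5, so Qs = 5P + 149.
Before the tax: set 239 − P = 5P + 149 → P* = $15, Q* = 224.
With the tax collected from producers, supply shifts: Qs = 5(P − 6) + 149.
New equilibrium: buyers pay $20, producers receive $14, Q = 219. (Wedge: Pb − Ps = 6.)
Burden on buyers: $5; on producers: $1. (They sum to $6.)
The less price-elastic side of the market bears the larger share of a per-unit tax.

Buyers bear $5 per ticket; producers bear $1 per ticket.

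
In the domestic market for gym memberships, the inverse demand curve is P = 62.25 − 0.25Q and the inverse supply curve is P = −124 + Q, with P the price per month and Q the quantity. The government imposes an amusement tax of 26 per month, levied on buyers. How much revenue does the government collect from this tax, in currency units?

Tax revenue = 3333.2.

Rewrite in direct form: Qd = 249 − 4P and Qs = P + 124.
Without the tax, 249 − 4P = P + 124 gives 5P = 125, so P* = 25 and Q* = 149.
With the tax collected from buyers, demand (in seller-price terms) shifts: Qd = 249 − 4(P + 26).
New equilibrium: buyers pay 30.2, producers receive 4.2, Q = 128.2. (Wedge: Pb − Ps = 26.)
Revenue = t · Q = 26 · 128.2 = 3333.2.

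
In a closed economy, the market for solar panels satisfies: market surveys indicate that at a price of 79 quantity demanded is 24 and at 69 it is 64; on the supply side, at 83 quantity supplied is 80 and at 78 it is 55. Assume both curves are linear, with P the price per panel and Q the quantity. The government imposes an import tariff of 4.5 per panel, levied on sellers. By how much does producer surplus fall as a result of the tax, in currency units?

Demand slope: (64 − 24)/(69 − 79) = -4, so Qd = 340 − 4P.
Supply slope: (55 − 80)/(78 − 83) = 5, so Qs = 5P − 335.
Before the tax: set 340 − 4P = 5P − 335 → P* = 75, Q* = 40.
With the tax collected from sellers, supply shifts: Qs = 5(P − 4.5) − 335.
Solving gives Q = 30 with buyers paying 77.5 and sellers receiving 73 (the 4.5 wedge).
ΔPS is the trapezoid between Q = 30 and Q = 40 of height 2: ½ · (40 + 30) · 2 = 70.

Producer surplus falls by 70.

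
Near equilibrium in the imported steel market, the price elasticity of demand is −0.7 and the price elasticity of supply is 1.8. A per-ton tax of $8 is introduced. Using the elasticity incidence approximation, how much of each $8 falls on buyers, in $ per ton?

Incidence ratio: buyers' share ≈ εs / (εs + |εd|) = 1.8 / (1.8 + 0.7) = 0.72.
So buyers bear ≈ 0.72 × $8 = $5.76; producers bear $2.24.

Buyers bear ≈ $5.76 per ton.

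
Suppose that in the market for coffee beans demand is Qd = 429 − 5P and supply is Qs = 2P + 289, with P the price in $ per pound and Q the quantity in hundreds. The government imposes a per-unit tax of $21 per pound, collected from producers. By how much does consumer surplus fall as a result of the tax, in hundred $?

Before the tax: set 429 − 5P = 2P + 289 → P* = $20, Q* = 329.
With the tax collected from producers, supply shifts: Qs = 2(P − 21) + 289.
New equilibrium: consumers pay $26, producers receive $5, Q = 299. (Wedge: Pb − Ps = 21.)
ΔCS is the trapezoid between Q = 299 and Q = 329 of height $6: ½ · (329 + 299) · 6 = $1884.

Consumer surplus falls by $1884 hundred.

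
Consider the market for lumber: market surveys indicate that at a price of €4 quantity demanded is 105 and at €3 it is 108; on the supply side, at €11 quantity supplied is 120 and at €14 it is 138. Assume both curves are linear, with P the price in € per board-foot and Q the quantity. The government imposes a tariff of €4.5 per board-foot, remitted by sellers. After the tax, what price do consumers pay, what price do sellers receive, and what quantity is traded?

Demand slope: (108 − 105)/(3 − 4) = -3, so Qd = 117 − 3P.
Supply slope: (138 − 120)/(14 − 11) = 6, so Qs = 6P + 54.
Before the tax: set 117 − 3P = 6P + 54 → P* = €7, Q* = 96.
With the tax collected from sellers, supply shifts: Qs = 6(P − 4.5) + 54.
Solving gives Q = 87 with consumers paying €10 and sellers receiving €5.5 (the €4.5 wedge).

Consumers pay €10; sellers receive €5.5; quantity = 87.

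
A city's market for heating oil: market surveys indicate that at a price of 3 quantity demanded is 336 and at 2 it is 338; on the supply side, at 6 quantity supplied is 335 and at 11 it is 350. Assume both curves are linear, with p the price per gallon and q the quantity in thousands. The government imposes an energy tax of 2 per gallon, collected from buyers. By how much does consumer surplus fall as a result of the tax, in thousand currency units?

Demand slope: (338 − 336)/(2 − 3) = -2, so qd = 342 − 2p.
Supply slope: (350 − 335)/(11 − 6) = 3, so qs = 3p + 317.
Without the tax, 342 − 2p = 3p + 317 gives 5p = 25, so p* = 5 and q* = 332.
With the tax collected from buyers, demand (in seller-price terms) shifts: qd = 342 − 2(p + 2).
Solving gives q = 329.6 with buyers paying 6.2 and producers receiving 4.2 (the 2 wedge).
ΔCS is the trapezoid between Q = 329.6 and Q = 332 of height 1.2: ½ · (332 + 329.6) · 1.2 = 396.96.

Consumer surplus falls by 396.96 thousand.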